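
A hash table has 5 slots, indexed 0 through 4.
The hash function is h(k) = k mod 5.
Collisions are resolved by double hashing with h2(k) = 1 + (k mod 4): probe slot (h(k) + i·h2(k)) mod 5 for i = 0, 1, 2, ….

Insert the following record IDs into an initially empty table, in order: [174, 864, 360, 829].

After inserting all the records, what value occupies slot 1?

360

174 hashes to 4; slot 4 is free => place at 4.
864 hashes to 4, h2=1; 4 taken => place at 0.
360 hashes to 0, h2=1; 0 taken => place at 1.
829 hashes to 4, h2=2; 4,1 taken => place at 3.
Table: [864, 360, ∅, 829, 174]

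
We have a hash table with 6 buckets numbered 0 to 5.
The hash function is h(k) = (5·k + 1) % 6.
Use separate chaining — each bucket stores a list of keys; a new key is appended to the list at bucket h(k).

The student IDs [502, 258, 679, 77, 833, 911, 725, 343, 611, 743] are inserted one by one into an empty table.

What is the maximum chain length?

6

Insert 502: h=3, bucket 3 empty -> new chain.
Insert 258: h=1, bucket 1 empty -> new chain.
Insert 679: h=0, bucket 0 empty -> new chain.
Insert 77: h=2, bucket 2 empty -> new chain.
Insert 833: h=2, bucket 2 nonempty -> append to chain.
Insert 911: h=2, bucket 2 nonempty -> append to chain.
Insert 725: h=2, bucket 2 nonempty -> append to chain.
Insert 343: h=0, bucket 0 nonempty -> append to chain.
Insert 611: h=2, bucket 2 nonempty -> append to chain.
Insert 743: h=2, bucket 2 nonempty -> append to chain.
Final buckets:
0: 679 -> 343
1: 258
2: 77 -> 833 -> 911 -> 725 -> 611 -> 743
3: 502
4: -
5: -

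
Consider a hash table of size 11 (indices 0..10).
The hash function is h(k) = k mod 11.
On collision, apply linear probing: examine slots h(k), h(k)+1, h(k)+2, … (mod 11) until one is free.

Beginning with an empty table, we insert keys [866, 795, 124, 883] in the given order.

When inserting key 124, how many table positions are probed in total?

866: h=8 → slot 8
795: h=3 → slot 3
124: h=3, probe 3,4 → slot 4
883: h=3, probe 3,4,5 → slot 5
Table: [_, _, _, 795, 124, 883, _, _, 866, _, _]

2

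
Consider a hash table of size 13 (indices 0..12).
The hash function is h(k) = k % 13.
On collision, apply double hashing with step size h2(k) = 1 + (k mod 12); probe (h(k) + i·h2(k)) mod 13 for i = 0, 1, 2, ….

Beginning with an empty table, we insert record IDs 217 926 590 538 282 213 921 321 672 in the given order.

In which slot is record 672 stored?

12

217 hashes to 9; slot 9 is free -> place at 9.
926 hashes to 3; slot 3 is free -> place at 3.
590 hashes to 5; slot 5 is free -> place at 5.
538 hashes to 5, h2=11; 5,3 taken -> place at 1.
282 hashes to 9, h2=7; 9,3 taken -> place at 10.
213 hashes to 5, h2=10; 5 taken -> place at 2.
921 hashes to 11; slot 11 is free -> place at 11.
321 hashes to 9, h2=10; 9 taken -> place at 6.
672 hashes to 9, h2=1; 9,10,11 taken -> place at 12.
Table: [-, 538, 213, 926, -, 590, 321, -, -, 217, 282, 921, 672]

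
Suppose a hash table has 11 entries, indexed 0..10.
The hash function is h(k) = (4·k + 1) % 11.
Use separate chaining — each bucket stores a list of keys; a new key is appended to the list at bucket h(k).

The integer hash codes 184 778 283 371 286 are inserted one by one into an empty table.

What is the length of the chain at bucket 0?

184 -> bucket 0
778 -> bucket 0 (collision)
283 -> bucket 0 (collision)
371 -> bucket 0 (collision)
286 -> bucket 1
Final buckets:
0: 184 -> 778 -> 283 -> 371
1: 286
2: _
3: _
4: _
5: _
6: _
7: _
8: _
9: _
10: _

4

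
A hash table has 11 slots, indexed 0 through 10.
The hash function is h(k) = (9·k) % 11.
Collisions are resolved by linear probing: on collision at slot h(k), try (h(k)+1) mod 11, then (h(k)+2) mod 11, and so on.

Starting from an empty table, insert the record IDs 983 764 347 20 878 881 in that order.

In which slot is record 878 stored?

983 hashes to 3; slot 3 is free -> place at 3.
764 hashes to 1; slot 1 is free -> place at 1.
347 hashes to 10; slot 10 is free -> place at 10.
20 hashes to 4; slot 4 is free -> place at 4.
878 hashes to 4; 4 taken -> place at 5.
881 hashes to 9; slot 9 is free -> place at 9.
Table: [∅, 764, ∅, 983, 20, 878, ∅, ∅, ∅, 881, 347]

5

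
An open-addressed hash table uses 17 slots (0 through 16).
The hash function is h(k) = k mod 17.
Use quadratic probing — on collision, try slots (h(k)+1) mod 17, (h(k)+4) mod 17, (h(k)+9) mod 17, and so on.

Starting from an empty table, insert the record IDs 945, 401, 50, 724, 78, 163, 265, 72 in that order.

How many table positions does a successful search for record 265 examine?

6

945 hashes to 10; slot 10 is free → place at 10.
401 hashes to 10; 10 taken → place at 11.
50 hashes to 16; slot 16 is free → place at 16.
724 hashes to 10; 10,11 taken → place at 14.
78 hashes to 10; 10,11,14 taken → place at 2.
163 hashes to 10; 10,11,14,2 taken → place at 9.
265 hashes to 10; 10,11,14,2,9 taken → place at 1.
72 hashes to 4; slot 4 is free → place at 4.
Table: [∅, 265, 78, ∅, 72, ∅, ∅, ∅, ∅, 163, 945, 401, ∅, ∅, 724, ∅, 50]
Lookup 265: h=10, probe 10,11,14,2,9,1 → found at 1.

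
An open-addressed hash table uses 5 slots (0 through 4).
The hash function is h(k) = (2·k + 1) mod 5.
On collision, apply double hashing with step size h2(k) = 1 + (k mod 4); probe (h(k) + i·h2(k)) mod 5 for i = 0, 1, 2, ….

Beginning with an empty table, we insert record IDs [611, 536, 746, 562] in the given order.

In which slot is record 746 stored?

1

611: h=3 => slot 3
536: h=3, h2=1, probe 3,4 => slot 4
746: h=3, h2=3, probe 3,1 => slot 1
562: h=0 => slot 0
Table: [562, 746, ., 611, 536]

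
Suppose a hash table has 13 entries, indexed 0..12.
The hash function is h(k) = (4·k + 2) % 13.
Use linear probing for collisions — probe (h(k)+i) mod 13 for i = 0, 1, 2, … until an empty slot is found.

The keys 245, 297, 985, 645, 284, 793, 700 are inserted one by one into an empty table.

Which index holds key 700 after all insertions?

11

245 hashes to 7; slot 7 is free -> place at 7.
297 hashes to 7; 7 taken -> place at 8.
985 hashes to 3; slot 3 is free -> place at 3.
645 hashes to 8; 8 taken -> place at 9.
284 hashes to 7; 7,8,9 taken -> place at 10.
793 hashes to 2; slot 2 is free -> place at 2.
700 hashes to 7; 7,8,9,10 taken -> place at 11.
Table: [∅, ∅, 793, 985, ∅, ∅, ∅, 245, 297, 645, 284, 700, ∅]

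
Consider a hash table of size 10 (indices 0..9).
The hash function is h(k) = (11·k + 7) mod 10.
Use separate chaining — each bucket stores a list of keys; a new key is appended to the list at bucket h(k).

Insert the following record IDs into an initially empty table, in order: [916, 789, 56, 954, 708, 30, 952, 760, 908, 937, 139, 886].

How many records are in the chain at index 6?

2

Insert 916: h=3, bucket 3 empty -> new chain.
Insert 789: h=6, bucket 6 empty -> new chain.
Insert 56: h=3, bucket 3 nonempty -> append to chain.
Insert 954: h=1, bucket 1 empty -> new chain.
Insert 708: h=5, bucket 5 empty -> new chain.
Insert 30: h=7, bucket 7 empty -> new chain.
Insert 952: h=9, bucket 9 empty -> new chain.
Insert 760: h=7, bucket 7 nonempty -> append to chain.
Insert 908: h=5, bucket 5 nonempty -> append to chain.
Insert 937: h=4, bucket 4 empty -> new chain.
Insert 139: h=6, bucket 6 nonempty -> append to chain.
Insert 886: h=3, bucket 3 nonempty -> append to chain.
Final buckets:
0: —
1: 954
2: —
3: 916 -> 56 -> 886
4: 937
5: 708 -> 908
6: 789 -> 139
7: 30 -> 760
8: —
9: 952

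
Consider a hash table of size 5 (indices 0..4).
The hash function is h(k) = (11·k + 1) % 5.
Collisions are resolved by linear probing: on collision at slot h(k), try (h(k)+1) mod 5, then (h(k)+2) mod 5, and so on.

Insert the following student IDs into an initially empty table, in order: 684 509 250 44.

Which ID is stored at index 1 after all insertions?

509

684: h=0 -> slot 0
509: h=0, probe 0,1 -> slot 1
250: h=1, probe 1,2 -> slot 2
44: h=0, probe 0,1,2,3 -> slot 3
Table: [684, 509, 250, 44, .]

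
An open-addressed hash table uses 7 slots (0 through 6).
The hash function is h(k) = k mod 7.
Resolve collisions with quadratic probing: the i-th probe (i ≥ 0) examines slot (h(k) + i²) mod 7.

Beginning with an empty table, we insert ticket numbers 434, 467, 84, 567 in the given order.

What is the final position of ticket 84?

434: h=0 => slot 0
467: h=5 => slot 5
84: h=0, probe 0,1 => slot 1
567: h=0, probe 0,1,4 => slot 4
Table: [434, 84, ., ., 567, 467, .]

1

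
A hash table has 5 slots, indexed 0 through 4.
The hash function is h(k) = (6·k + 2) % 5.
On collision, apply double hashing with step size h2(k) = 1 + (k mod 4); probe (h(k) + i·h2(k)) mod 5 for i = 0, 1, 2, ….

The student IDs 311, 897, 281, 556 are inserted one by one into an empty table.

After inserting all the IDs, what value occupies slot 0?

311: h=3 → slot 3
897: h=4 → slot 4
281: h=3, h2=2, probe 3,0 → slot 0
556: h=3, h2=1, probe 3,4,0,1 → slot 1
Table: [281, 556, _, 311, 897]

281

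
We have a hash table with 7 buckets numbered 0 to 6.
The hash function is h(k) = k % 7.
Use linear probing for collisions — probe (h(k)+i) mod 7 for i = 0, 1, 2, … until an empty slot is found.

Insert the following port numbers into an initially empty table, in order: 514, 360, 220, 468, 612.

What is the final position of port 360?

4

514 hashes to 3; slot 3 is free → place at 3.
360 hashes to 3; 3 taken → place at 4.
220 hashes to 3; 3,4 taken → place at 5.
468 hashes to 6; slot 6 is free → place at 6.
612 hashes to 3; 3,4,5,6 taken → place at 0.
Table: [612, ., ., 514, 360, 220, 468]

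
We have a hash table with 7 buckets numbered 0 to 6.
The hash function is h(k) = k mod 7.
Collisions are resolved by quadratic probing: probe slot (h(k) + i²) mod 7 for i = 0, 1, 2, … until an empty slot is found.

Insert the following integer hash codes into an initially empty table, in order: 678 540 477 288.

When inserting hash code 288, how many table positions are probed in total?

678: h=6 → slot 6
540: h=1 → slot 1
477: h=1, probe 1,2 → slot 2
288: h=1, probe 1,2,5 → slot 5
Table: [—, 540, 477, —, —, 288, 678]

3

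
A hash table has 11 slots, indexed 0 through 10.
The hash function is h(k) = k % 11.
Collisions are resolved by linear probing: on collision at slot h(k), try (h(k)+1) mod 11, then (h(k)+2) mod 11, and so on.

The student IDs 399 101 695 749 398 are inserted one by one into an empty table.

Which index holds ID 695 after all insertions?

399 hashes to 3; slot 3 is free → place at 3.
101 hashes to 2; slot 2 is free → place at 2.
695 hashes to 2; 2,3 taken → place at 4.
749 hashes to 1; slot 1 is free → place at 1.
398 hashes to 2; 2,3,4 taken → place at 5.
Table: [_, 749, 101, 399, 695, 398, _, _, _, _, _]

4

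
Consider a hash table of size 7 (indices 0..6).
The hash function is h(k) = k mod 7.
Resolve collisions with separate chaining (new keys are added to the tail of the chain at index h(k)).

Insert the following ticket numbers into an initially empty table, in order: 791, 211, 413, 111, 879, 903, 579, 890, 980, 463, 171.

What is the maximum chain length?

4

791 -> bucket 0
211 -> bucket 1
413 -> bucket 0 (collision)
111 -> bucket 6
879 -> bucket 4
903 -> bucket 0 (collision)
579 -> bucket 5
890 -> bucket 1 (collision)
980 -> bucket 0 (collision)
463 -> bucket 1 (collision)
171 -> bucket 3
Final buckets:
0: 791 -> 413 -> 903 -> 980
1: 211 -> 890 -> 463
2: -
3: 171
4: 879
5: 579
6: 111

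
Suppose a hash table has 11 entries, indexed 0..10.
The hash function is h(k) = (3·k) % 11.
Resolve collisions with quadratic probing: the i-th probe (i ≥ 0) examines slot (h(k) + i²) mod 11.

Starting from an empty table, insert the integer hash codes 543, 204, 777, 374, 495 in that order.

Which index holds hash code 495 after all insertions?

4

543 hashes to 1; slot 1 is free -> place at 1.
204 hashes to 7; slot 7 is free -> place at 7.
777 hashes to 10; slot 10 is free -> place at 10.
374 hashes to 0; slot 0 is free -> place at 0.
495 hashes to 0; 0,1 taken -> place at 4.
Table: [374, 543, —, —, 495, —, —, 204, —, —, 777]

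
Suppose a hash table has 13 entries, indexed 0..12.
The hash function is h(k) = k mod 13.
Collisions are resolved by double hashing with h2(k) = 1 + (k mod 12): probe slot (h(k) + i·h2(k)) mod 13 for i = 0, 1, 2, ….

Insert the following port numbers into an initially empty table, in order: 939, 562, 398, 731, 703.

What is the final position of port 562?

1

939 hashes to 3; slot 3 is free -> place at 3.
562 hashes to 3, h2=11; 3 taken -> place at 1.
398 hashes to 8; slot 8 is free -> place at 8.
731 hashes to 3, h2=12; 3 taken -> place at 2.
703 hashes to 1, h2=8; 1 taken -> place at 9.
Table: [., 562, 731, 939, ., ., ., ., 398, 703, ., ., .]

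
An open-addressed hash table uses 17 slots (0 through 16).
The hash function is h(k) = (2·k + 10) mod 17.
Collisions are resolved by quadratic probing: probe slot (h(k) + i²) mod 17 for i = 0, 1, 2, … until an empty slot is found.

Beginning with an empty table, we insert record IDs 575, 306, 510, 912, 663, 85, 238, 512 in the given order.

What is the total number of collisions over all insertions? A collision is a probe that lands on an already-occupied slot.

Insert 575: h=4, slot 4 empty → index 4.
Insert 306: h=10, slot 10 empty → index 10.
Insert 510: h=10, slot 10 occupied → index 11.
Insert 912: h=15, slot 15 empty → index 15.
Insert 663: h=10, slots 10,11 occupied → index 14.
Insert 85: h=10, slots 10,11,14 occupied → index 2.
Insert 238: h=10, slots 10,11,14,2 occupied → index 9.
Insert 512: h=14, slots 14,15 occupied → index 1.
Table: [∅, 512, 85, ∅, 575, ∅, ∅, ∅, ∅, 238, 306, 510, ∅, ∅, 663, 912, ∅]

12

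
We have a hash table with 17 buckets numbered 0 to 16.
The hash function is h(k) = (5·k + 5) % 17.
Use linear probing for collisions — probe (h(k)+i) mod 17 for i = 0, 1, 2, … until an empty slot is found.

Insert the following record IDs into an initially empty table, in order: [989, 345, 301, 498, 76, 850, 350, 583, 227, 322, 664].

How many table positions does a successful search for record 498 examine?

Insert 989: h=3, slot 3 empty -> index 3.
Insert 345: h=13, slot 13 empty -> index 13.
Insert 301: h=14, slot 14 empty -> index 14.
Insert 498: h=13, slots 13,14 occupied -> index 15.
Insert 76: h=11, slot 11 empty -> index 11.
Insert 850: h=5, slot 5 empty -> index 5.
Insert 350: h=4, slot 4 empty -> index 4.
Insert 583: h=13, slots 13,14,15 occupied -> index 16.
Insert 227: h=1, slot 1 empty -> index 1.
Insert 322: h=0, slot 0 empty -> index 0.
Insert 664: h=10, slot 10 empty -> index 10.
Table: [322, 227, ∅, 989, 350, 850, ∅, ∅, ∅, ∅, 664, 76, ∅, 345, 301, 498, 583]
Lookup 498: h=13, probe 13,14,15 → found at 15.

3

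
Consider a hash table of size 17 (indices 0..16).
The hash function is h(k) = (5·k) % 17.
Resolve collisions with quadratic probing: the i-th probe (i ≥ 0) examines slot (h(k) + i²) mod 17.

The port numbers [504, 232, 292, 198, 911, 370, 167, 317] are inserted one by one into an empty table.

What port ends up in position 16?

504: h=4 → slot 4
232: h=4, probe 4,5 → slot 5
292: h=15 → slot 15
198: h=4, probe 4,5,8 → slot 8
911: h=16 → slot 16
370: h=14 → slot 14
167: h=2 → slot 2
317: h=4, probe 4,5,8,13 → slot 13
Table: [—, —, 167, —, 504, 232, —, —, 198, —, —, —, —, 317, 370, 292, 911]

911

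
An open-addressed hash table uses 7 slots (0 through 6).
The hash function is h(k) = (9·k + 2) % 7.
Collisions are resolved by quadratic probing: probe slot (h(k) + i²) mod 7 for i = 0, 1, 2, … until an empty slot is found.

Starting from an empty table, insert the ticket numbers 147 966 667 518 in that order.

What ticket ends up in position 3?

966

Insert 147: h=2, slot 2 empty => index 2.
Insert 966: h=2, slot 2 occupied => index 3.
Insert 667: h=6, slot 6 empty => index 6.
Insert 518: h=2, slots 2,3,6 occupied => index 4.
Table: [., ., 147, 966, 518, ., 667]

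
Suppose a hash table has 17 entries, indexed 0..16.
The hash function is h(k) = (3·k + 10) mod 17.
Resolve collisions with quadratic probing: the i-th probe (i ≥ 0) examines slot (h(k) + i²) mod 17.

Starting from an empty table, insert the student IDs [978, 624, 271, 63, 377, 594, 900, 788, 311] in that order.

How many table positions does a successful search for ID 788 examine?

3

978: h=3 => slot 3
624: h=12 => slot 12
271: h=7 => slot 7
63: h=12, probe 12,13 => slot 13
377: h=2 => slot 2
594: h=7, probe 7,8 => slot 8
900: h=7, probe 7,8,11 => slot 11
788: h=11, probe 11,12,15 => slot 15
311: h=8, probe 8,9 => slot 9
Table: [-, -, 377, 978, -, -, -, 271, 594, 311, -, 900, 624, 63, -, 788, -]
Lookup 788: h=11, probe 11,12,15 → found at 15.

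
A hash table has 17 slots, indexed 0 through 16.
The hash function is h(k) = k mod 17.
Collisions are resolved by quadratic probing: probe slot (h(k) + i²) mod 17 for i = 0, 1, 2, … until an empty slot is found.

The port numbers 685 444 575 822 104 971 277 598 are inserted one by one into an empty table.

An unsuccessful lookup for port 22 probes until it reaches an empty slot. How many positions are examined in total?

6

685: h=5 => slot 5
444: h=2 => slot 2
575: h=14 => slot 14
822: h=6 => slot 6
104: h=2, probe 2,3 => slot 3
971: h=2, probe 2,3,6,11 => slot 11
277: h=5, probe 5,6,9 => slot 9
598: h=3, probe 3,4 => slot 4
Table: [-, -, 444, 104, 598, 685, 822, -, -, 277, -, 971, -, -, 575, -, -]
Lookup 22: h=5, probe 5,6,9,14,4,13 → slot 13 empty, not found.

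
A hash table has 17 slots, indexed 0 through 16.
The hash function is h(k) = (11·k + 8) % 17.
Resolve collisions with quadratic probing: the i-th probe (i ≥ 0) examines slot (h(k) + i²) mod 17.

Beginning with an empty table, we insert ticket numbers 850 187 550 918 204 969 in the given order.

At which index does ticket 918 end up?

12

850 hashes to 8; slot 8 is free => place at 8.
187 hashes to 8; 8 taken => place at 9.
550 hashes to 6; slot 6 is free => place at 6.
918 hashes to 8; 8,9 taken => place at 12.
204 hashes to 8; 8,9,12 taken => place at 0.
969 hashes to 8; 8,9,12,0 taken => place at 7.
Table: [204, —, —, —, —, —, 550, 969, 850, 187, —, —, 918, —, —, —, —]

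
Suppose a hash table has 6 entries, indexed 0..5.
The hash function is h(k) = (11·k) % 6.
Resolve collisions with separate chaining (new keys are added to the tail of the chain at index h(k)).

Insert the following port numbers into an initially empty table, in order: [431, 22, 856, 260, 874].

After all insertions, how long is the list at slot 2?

3

431 -> bucket 1
22 -> bucket 2
856 -> bucket 2 (collision)
260 -> bucket 4
874 -> bucket 2 (collision)
Final buckets:
0: ∅
1: 431
2: 22 -> 856 -> 874
3: ∅
4: 260
5: ∅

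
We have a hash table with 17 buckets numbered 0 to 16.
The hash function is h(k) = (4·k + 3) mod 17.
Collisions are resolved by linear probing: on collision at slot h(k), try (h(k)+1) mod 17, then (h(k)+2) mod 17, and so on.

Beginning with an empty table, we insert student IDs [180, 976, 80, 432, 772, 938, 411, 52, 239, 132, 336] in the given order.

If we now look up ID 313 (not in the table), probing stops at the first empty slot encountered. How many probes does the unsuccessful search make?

7

180: h=9 -> slot 9
976: h=14 -> slot 14
80: h=0 -> slot 0
432: h=14, probe 14,15 -> slot 15
772: h=14, probe 14,15,16 -> slot 16
938: h=15, probe 15,16,0,1 -> slot 1
411: h=15, probe 15,16,0,1,2 -> slot 2
52: h=7 -> slot 7
239: h=7, probe 7,8 -> slot 8
132: h=4 -> slot 4
336: h=4, probe 4,5 -> slot 5
Table: [80, 938, 411, _, 132, 336, _, 52, 239, 180, _, _, _, _, 976, 432, 772]
Lookup 313: h=14, probe 14,15,16,0,1,2,3 → slot 3 empty, not found.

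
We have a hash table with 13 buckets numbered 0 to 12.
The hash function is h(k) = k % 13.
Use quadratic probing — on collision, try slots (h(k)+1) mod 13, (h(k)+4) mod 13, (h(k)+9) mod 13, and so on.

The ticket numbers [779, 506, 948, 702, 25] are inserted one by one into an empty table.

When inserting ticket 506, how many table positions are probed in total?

Insert 779: h=12, slot 12 empty → index 12.
Insert 506: h=12, slot 12 occupied → index 0.
Insert 948: h=12, slots 12,0 occupied → index 3.
Insert 702: h=0, slot 0 occupied → index 1.
Insert 25: h=12, slots 12,0,3 occupied → index 8.
Table: [506, 702, —, 948, —, —, —, —, 25, —, —, —, 779]

2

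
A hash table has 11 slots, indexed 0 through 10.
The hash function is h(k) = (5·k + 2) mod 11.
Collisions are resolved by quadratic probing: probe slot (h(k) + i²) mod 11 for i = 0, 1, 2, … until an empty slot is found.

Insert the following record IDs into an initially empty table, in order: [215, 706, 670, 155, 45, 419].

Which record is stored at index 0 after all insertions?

215 hashes to 10; slot 10 is free -> place at 10.
706 hashes to 1; slot 1 is free -> place at 1.
670 hashes to 8; slot 8 is free -> place at 8.
155 hashes to 7; slot 7 is free -> place at 7.
45 hashes to 7; 7,8 taken -> place at 0.
419 hashes to 7; 7,8,0 taken -> place at 5.
Table: [45, 706, -, -, -, 419, -, 155, 670, -, 215]

45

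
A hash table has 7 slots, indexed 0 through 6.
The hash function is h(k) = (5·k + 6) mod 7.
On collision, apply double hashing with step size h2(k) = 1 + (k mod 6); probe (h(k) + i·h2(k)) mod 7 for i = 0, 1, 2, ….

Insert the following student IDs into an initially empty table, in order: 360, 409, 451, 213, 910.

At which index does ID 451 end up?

Insert 360: h=0, slot 0 empty => index 0.
Insert 409: h=0, h2=2, slot 0 occupied => index 2.
Insert 451: h=0, h2=2, slots 0,2 occupied => index 4.
Insert 213: h=0, h2=4, slots 0,4 occupied => index 1.
Insert 910: h=6, slot 6 empty => index 6.
Table: [360, 213, 409, ., 451, ., 910]

4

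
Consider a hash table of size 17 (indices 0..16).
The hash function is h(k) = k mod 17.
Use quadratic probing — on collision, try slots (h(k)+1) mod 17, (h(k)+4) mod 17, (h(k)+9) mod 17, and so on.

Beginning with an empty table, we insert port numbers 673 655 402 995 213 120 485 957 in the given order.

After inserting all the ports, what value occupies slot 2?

120

673: h=10 -> slot 10
655: h=9 -> slot 9
402: h=11 -> slot 11
995: h=9, probe 9,10,13 -> slot 13
213: h=9, probe 9,10,13,1 -> slot 1
120: h=1, probe 1,2 -> slot 2
485: h=9, probe 9,10,13,1,8 -> slot 8
957: h=5 -> slot 5
Table: [., 213, 120, ., ., 957, ., ., 485, 655, 673, 402, ., 995, ., ., .]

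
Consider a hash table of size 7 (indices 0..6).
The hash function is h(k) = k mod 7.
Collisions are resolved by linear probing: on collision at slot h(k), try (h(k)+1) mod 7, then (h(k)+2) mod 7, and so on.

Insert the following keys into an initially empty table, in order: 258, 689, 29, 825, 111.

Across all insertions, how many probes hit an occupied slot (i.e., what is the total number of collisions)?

4

258 hashes to 6; slot 6 is free -> place at 6.
689 hashes to 3; slot 3 is free -> place at 3.
29 hashes to 1; slot 1 is free -> place at 1.
825 hashes to 6; 6 taken -> place at 0.
111 hashes to 6; 6,0,1 taken -> place at 2.
Table: [825, 29, 111, 689, -, -, 258]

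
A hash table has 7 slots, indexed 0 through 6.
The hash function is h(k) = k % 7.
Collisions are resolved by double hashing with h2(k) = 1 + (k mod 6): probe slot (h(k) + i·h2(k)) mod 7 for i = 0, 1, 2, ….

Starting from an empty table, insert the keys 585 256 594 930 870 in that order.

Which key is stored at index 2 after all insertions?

585 hashes to 4; slot 4 is free → place at 4.
256 hashes to 4, h2=5; 4 taken → place at 2.
594 hashes to 6; slot 6 is free → place at 6.
930 hashes to 6, h2=1; 6 taken → place at 0.
870 hashes to 2, h2=1; 2 taken → place at 3.
Table: [930, ∅, 256, 870, 585, ∅, 594]

256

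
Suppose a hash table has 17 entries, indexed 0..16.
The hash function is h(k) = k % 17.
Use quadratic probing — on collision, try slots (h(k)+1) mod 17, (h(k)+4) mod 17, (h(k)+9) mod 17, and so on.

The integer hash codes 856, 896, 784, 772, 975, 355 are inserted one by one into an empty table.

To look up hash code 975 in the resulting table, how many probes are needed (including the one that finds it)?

856: h=6 => slot 6
896: h=12 => slot 12
784: h=2 => slot 2
772: h=7 => slot 7
975: h=6, probe 6,7,10 => slot 10
355: h=15 => slot 15
Table: [∅, ∅, 784, ∅, ∅, ∅, 856, 772, ∅, ∅, 975, ∅, 896, ∅, ∅, 355, ∅]
Lookup 975: h=6, probe 6,7,10 → found at 10.

3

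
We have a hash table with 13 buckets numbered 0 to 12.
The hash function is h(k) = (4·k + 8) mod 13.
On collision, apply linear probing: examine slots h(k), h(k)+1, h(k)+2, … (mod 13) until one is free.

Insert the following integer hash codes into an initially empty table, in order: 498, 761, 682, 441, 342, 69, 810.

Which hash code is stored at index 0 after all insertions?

69

Insert 498: h=11, slot 11 empty => index 11.
Insert 761: h=10, slot 10 empty => index 10.
Insert 682: h=6, slot 6 empty => index 6.
Insert 441: h=4, slot 4 empty => index 4.
Insert 342: h=11, slot 11 occupied => index 12.
Insert 69: h=11, slots 11,12 occupied => index 0.
Insert 810: h=11, slots 11,12,0 occupied => index 1.
Table: [69, 810, —, —, 441, —, 682, —, —, —, 761, 498, 342]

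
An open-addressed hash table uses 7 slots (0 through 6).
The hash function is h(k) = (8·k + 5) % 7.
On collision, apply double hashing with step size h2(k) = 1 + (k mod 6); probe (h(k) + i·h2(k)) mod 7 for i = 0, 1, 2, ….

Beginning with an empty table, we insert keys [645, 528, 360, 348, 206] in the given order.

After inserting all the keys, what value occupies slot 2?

360

645 hashes to 6; slot 6 is free → place at 6.
528 hashes to 1; slot 1 is free → place at 1.
360 hashes to 1, h2=1; 1 taken → place at 2.
348 hashes to 3; slot 3 is free → place at 3.
206 hashes to 1, h2=3; 1 taken → place at 4.
Table: [-, 528, 360, 348, 206, -, 645]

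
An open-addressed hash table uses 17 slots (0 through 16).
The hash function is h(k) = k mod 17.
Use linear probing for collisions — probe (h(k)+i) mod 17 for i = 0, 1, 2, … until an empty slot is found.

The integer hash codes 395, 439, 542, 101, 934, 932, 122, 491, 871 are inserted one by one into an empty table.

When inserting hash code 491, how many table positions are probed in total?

395: h=4 -> slot 4
439: h=14 -> slot 14
542: h=15 -> slot 15
101: h=16 -> slot 16
934: h=16, probe 16,0 -> slot 0
932: h=14, probe 14,15,16,0,1 -> slot 1
122: h=3 -> slot 3
491: h=15, probe 15,16,0,1,2 -> slot 2
871: h=4, probe 4,5 -> slot 5
Table: [934, 932, 491, 122, 395, 871, ., ., ., ., ., ., ., ., 439, 542, 101]

5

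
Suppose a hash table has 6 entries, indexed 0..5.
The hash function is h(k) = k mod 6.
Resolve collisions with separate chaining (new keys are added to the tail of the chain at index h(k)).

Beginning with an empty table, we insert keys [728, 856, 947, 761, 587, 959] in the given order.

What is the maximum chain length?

4

728 → bucket 2
856 → bucket 4
947 → bucket 5
761 → bucket 5 (collision)
587 → bucket 5 (collision)
959 → bucket 5 (collision)
Final buckets:
0: —
1: —
2: 728
3: —
4: 856
5: 947 -> 761 -> 587 -> 959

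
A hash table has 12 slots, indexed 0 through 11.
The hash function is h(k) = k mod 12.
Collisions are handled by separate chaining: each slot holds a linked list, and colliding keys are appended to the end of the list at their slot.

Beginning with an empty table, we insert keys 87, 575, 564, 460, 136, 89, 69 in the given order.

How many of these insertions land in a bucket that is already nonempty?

87 -> bucket 3
575 -> bucket 11
564 -> bucket 0
460 -> bucket 4
136 -> bucket 4 (collision)
89 -> bucket 5
69 -> bucket 9
Final buckets:
0: 564
1: -
2: -
3: 87
4: 460 -> 136
5: 89
6: -
7: -
8: -
9: 69
10: -
11: 575

1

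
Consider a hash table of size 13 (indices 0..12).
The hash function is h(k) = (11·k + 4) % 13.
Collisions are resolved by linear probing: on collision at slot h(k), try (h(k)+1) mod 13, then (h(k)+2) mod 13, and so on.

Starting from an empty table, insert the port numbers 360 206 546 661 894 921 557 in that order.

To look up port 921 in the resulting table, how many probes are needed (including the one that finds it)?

360 hashes to 12; slot 12 is free -> place at 12.
206 hashes to 8; slot 8 is free -> place at 8.
546 hashes to 4; slot 4 is free -> place at 4.
661 hashes to 8; 8 taken -> place at 9.
894 hashes to 10; slot 10 is free -> place at 10.
921 hashes to 8; 8,9,10 taken -> place at 11.
557 hashes to 8; 8,9,10,11,12 taken -> place at 0.
Table: [557, _, _, _, 546, _, _, _, 206, 661, 894, 921, 360]
Lookup 921: h=8, probe 8,9,10,11 → found at 11.

4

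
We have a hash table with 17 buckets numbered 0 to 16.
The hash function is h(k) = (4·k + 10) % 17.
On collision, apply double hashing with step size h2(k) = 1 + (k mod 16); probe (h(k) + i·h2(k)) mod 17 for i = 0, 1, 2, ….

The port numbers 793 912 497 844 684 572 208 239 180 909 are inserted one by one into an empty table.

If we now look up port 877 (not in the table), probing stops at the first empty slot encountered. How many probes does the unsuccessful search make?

Insert 793: h=3, slot 3 empty => index 3.
Insert 912: h=3, h2=1, slot 3 occupied => index 4.
Insert 497: h=9, slot 9 empty => index 9.
Insert 844: h=3, h2=13, slot 3 occupied => index 16.
Insert 684: h=9, h2=13, slot 9 occupied => index 5.
Insert 572: h=3, h2=13, slots 3,16 occupied => index 12.
Insert 208: h=9, h2=1, slot 9 occupied => index 10.
Insert 239: h=14, slot 14 empty => index 14.
Insert 180: h=16, h2=5, slots 16,4,9,14 occupied => index 2.
Insert 909: h=8, slot 8 empty => index 8.
Table: [_, _, 180, 793, 912, 684, _, _, 909, 497, 208, _, 572, _, 239, _, 844]
Lookup 877: h=16, h2=14, probe 16,13 → slot 13 empty, not found.

2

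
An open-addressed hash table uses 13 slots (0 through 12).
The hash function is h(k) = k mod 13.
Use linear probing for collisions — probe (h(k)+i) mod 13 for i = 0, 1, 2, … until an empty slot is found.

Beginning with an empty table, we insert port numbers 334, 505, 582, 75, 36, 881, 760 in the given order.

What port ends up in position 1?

Insert 334: h=9, slot 9 empty → index 9.
Insert 505: h=11, slot 11 empty → index 11.
Insert 582: h=10, slot 10 empty → index 10.
Insert 75: h=10, slots 10,11 occupied → index 12.
Insert 36: h=10, slots 10,11,12 occupied → index 0.
Insert 881: h=10, slots 10,11,12,0 occupied → index 1.
Insert 760: h=6, slot 6 empty → index 6.
Table: [36, 881, ∅, ∅, ∅, ∅, 760, ∅, ∅, 334, 582, 505, 75]

881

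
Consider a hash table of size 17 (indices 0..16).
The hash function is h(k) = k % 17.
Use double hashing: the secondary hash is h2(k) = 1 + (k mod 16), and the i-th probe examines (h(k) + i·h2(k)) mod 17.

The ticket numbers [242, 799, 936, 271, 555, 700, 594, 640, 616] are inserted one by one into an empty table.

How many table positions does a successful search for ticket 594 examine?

Insert 242: h=4, slot 4 empty → index 4.
Insert 799: h=0, slot 0 empty → index 0.
Insert 936: h=1, slot 1 empty → index 1.
Insert 271: h=16, slot 16 empty → index 16.
Insert 555: h=11, slot 11 empty → index 11.
Insert 700: h=3, slot 3 empty → index 3.
Insert 594: h=16, h2=3, slot 16 occupied → index 2.
Insert 640: h=11, h2=1, slot 11 occupied → index 12.
Insert 616: h=4, h2=9, slot 4 occupied → index 13.
Table: [799, 936, 594, 700, 242, _, _, _, _, _, _, 555, 640, 616, _, _, 271]
Lookup 594: h=16, h2=3, probe 16,2 → found at 2.

2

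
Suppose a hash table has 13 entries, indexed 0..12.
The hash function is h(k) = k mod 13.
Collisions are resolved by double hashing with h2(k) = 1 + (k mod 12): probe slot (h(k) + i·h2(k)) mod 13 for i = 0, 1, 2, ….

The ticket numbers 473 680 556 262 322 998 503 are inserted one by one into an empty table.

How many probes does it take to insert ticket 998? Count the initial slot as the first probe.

2

473: h=5 -> slot 5
680: h=4 -> slot 4
556: h=10 -> slot 10
262: h=2 -> slot 2
322: h=10, h2=11, probe 10,8 -> slot 8
998: h=10, h2=3, probe 10,0 -> slot 0
503: h=9 -> slot 9
Table: [998, —, 262, —, 680, 473, —, —, 322, 503, 556, —, —]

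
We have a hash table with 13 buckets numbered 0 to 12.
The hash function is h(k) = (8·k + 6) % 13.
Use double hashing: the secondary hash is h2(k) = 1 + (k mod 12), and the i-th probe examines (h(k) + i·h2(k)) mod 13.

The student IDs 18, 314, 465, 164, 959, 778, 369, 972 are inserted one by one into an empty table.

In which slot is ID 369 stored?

Insert 18: h=7, slot 7 empty -> index 7.
Insert 314: h=9, slot 9 empty -> index 9.
Insert 465: h=8, slot 8 empty -> index 8.
Insert 164: h=5, slot 5 empty -> index 5.
Insert 959: h=8, h2=12, slots 8,7 occupied -> index 6.
Insert 778: h=3, slot 3 empty -> index 3.
Insert 369: h=7, h2=10, slot 7 occupied -> index 4.
Insert 972: h=8, h2=1, slots 8,9 occupied -> index 10.
Table: [-, -, -, 778, 369, 164, 959, 18, 465, 314, 972, -, -]

4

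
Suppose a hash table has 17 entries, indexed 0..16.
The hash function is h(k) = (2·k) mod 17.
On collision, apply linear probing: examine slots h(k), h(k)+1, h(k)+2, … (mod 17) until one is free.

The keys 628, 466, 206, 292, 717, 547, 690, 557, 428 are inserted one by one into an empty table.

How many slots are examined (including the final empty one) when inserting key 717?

2

628 hashes to 15; slot 15 is free => place at 15.
466 hashes to 14; slot 14 is free => place at 14.
206 hashes to 4; slot 4 is free => place at 4.
292 hashes to 6; slot 6 is free => place at 6.
717 hashes to 6; 6 taken => place at 7.
547 hashes to 6; 6,7 taken => place at 8.
690 hashes to 3; slot 3 is free => place at 3.
557 hashes to 9; slot 9 is free => place at 9.
428 hashes to 6; 6,7,8,9 taken => place at 10.
Table: [., ., ., 690, 206, ., 292, 717, 547, 557, 428, ., ., ., 466, 628, .]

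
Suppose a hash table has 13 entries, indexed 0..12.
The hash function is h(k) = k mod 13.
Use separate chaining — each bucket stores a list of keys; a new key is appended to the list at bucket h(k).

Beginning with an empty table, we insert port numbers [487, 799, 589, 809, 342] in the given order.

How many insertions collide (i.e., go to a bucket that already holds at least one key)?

487 → bucket 6
799 → bucket 6 (collision)
589 → bucket 4
809 → bucket 3
342 → bucket 4 (collision)
Final buckets:
0: .
1: .
2: .
3: 809
4: 589 -> 342
5: .
6: 487 -> 799
7: .
8: .
9: .
10: .
11: .
12: .

2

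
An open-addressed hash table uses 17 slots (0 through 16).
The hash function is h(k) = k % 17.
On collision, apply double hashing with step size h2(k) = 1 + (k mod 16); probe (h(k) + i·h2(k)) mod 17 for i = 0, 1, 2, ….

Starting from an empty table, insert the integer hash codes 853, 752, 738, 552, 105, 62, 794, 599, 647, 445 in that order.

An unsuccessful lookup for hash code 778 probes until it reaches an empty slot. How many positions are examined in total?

5

853 hashes to 3; slot 3 is free => place at 3.
752 hashes to 4; slot 4 is free => place at 4.
738 hashes to 7; slot 7 is free => place at 7.
552 hashes to 8; slot 8 is free => place at 8.
105 hashes to 3, h2=10; 3 taken => place at 13.
62 hashes to 11; slot 11 is free => place at 11.
794 hashes to 12; slot 12 is free => place at 12.
599 hashes to 4, h2=8; 4,12,3,11 taken => place at 2.
647 hashes to 1; slot 1 is free => place at 1.
445 hashes to 3, h2=14; 3 taken => place at 0.
Table: [445, 647, 599, 853, 752, —, —, 738, 552, —, —, 62, 794, 105, —, —, —]
Lookup 778: h=13, h2=11, probe 13,7,1,12,6 → slot 6 empty, not found.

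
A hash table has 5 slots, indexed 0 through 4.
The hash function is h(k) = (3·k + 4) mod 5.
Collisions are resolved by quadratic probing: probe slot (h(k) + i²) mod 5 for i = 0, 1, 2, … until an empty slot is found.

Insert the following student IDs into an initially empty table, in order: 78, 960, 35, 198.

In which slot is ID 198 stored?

78: h=3 → slot 3
960: h=4 → slot 4
35: h=4, probe 4,0 → slot 0
198: h=3, probe 3,4,2 → slot 2
Table: [35, —, 198, 78, 960]

2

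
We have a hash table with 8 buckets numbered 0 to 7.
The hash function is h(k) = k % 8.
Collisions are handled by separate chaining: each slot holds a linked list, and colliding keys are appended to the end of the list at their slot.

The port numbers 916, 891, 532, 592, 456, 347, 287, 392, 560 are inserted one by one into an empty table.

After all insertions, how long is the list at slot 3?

Insert 916: h=4, bucket 4 empty -> new chain.
Insert 891: h=3, bucket 3 empty -> new chain.
Insert 532: h=4, bucket 4 nonempty -> append to chain.
Insert 592: h=0, bucket 0 empty -> new chain.
Insert 456: h=0, bucket 0 nonempty -> append to chain.
Insert 347: h=3, bucket 3 nonempty -> append to chain.
Insert 287: h=7, bucket 7 empty -> new chain.
Insert 392: h=0, bucket 0 nonempty -> append to chain.
Insert 560: h=0, bucket 0 nonempty -> append to chain.
Final buckets:
0: 592 -> 456 -> 392 -> 560
1: -
2: -
3: 891 -> 347
4: 916 -> 532
5: -
6: -
7: 287

2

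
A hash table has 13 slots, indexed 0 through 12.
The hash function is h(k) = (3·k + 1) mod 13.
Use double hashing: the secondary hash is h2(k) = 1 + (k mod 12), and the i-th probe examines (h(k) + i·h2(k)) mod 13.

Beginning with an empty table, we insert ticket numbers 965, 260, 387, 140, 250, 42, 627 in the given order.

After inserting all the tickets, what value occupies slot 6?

965 hashes to 10; slot 10 is free -> place at 10.
260 hashes to 1; slot 1 is free -> place at 1.
387 hashes to 5; slot 5 is free -> place at 5.
140 hashes to 5, h2=9; 5,1,10 taken -> place at 6.
250 hashes to 10, h2=11; 10 taken -> place at 8.
42 hashes to 10, h2=7; 10 taken -> place at 4.
627 hashes to 10, h2=4; 10,1,5 taken -> place at 9.
Table: [∅, 260, ∅, ∅, 42, 387, 140, ∅, 250, 627, 965, ∅, ∅]

140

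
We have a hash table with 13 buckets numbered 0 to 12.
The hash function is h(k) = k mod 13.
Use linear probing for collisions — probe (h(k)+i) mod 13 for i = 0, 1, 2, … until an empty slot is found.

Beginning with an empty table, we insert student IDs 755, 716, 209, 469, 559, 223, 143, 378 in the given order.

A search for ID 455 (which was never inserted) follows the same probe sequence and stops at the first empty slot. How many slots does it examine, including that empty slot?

755 hashes to 1; slot 1 is free => place at 1.
716 hashes to 1; 1 taken => place at 2.
209 hashes to 1; 1,2 taken => place at 3.
469 hashes to 1; 1,2,3 taken => place at 4.
559 hashes to 0; slot 0 is free => place at 0.
223 hashes to 2; 2,3,4 taken => place at 5.
143 hashes to 0; 0,1,2,3,4,5 taken => place at 6.
378 hashes to 1; 1,2,3,4,5,6 taken => place at 7.
Table: [559, 755, 716, 209, 469, 223, 143, 378, _, _, _, _, _]
Lookup 455: h=0, probe 0,1,2,3,4,5,6,7,8 → slot 8 empty, not found.

9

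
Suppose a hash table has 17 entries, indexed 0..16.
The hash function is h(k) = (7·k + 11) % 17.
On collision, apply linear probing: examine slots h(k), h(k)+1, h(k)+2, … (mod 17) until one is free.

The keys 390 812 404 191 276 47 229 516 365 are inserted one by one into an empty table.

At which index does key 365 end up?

390: h=4 -> slot 4
812: h=0 -> slot 0
404: h=0, probe 0,1 -> slot 1
191: h=5 -> slot 5
276: h=5, probe 5,6 -> slot 6
47: h=0, probe 0,1,2 -> slot 2
229: h=16 -> slot 16
516: h=2, probe 2,3 -> slot 3
365: h=16, probe 16,0,1,2,3,4,5,6,7 -> slot 7
Table: [812, 404, 47, 516, 390, 191, 276, 365, ., ., ., ., ., ., ., ., 229]

7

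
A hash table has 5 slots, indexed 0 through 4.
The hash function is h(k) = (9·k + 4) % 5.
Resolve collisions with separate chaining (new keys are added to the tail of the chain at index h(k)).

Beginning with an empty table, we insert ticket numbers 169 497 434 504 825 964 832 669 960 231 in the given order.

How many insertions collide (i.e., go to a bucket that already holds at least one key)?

6

Insert 169: h=0, bucket 0 empty → new chain.
Insert 497: h=2, bucket 2 empty → new chain.
Insert 434: h=0, bucket 0 nonempty → append to chain.
Insert 504: h=0, bucket 0 nonempty → append to chain.
Insert 825: h=4, bucket 4 empty → new chain.
Insert 964: h=0, bucket 0 nonempty → append to chain.
Insert 832: h=2, bucket 2 nonempty → append to chain.
Insert 669: h=0, bucket 0 nonempty → append to chain.
Insert 960: h=4, bucket 4 nonempty → append to chain.
Insert 231: h=3, bucket 3 empty → new chain.
Final buckets:
0: 169 -> 434 -> 504 -> 964 -> 669
1: —
2: 497 -> 832
3: 231
4: 825 -> 960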